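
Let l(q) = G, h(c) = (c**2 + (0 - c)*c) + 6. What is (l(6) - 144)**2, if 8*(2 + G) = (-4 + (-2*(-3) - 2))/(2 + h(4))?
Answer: 21316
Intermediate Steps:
h(c) = 6 (h(c) = (c**2 + (-c)*c) + 6 = (c**2 - c**2) + 6 = 0 + 6 = 6)
G = -2 (G = -2 + ((-4 + (-2*(-3) - 2))/(2 + 6))/8 = -2 + ((-4 + (6 - 2))/8)/8 = -2 + ((-4 + 4)*(1/8))/8 = -2 + (0*(1/8))/8 = -2 + (1/8)*0 = -2 + 0 = -2)
l(q) = -2
(l(6) - 144)**2 = (-2 - 144)**2 = (-146)**2 = 21316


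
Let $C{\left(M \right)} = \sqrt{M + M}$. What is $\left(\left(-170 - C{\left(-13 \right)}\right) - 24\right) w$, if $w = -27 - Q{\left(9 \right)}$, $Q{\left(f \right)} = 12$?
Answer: $7566 + 39 i \sqrt{26} \approx 7566.0 + 198.86 i$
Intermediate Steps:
$C{\left(M \right)} = \sqrt{2} \sqrt{M}$ ($C{\left(M \right)} = \sqrt{2 M} = \sqrt{2} \sqrt{M}$)
$w = -39$ ($w = -27 - 12 = -39$)
$\left(\left(-170 - C{\left(-13 \right)}\right) - 24\right) w = \left(\left(-170 - \sqrt{2} \sqrt{-13}\right) - 24\right) \left(-39\right) = \left(\left(-170 - \sqrt{2} i \sqrt{13}\right) - 24\right) \left(-39\right) = \left(\left(-170 - i \sqrt{26}\right) - 24\right) \left(-39\right) = \left(-194 - i \sqrt{26}\right) \left(-39\right) = 7566 + 39 i \sqrt{26}$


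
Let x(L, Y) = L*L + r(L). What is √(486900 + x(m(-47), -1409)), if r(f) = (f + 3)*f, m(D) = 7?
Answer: √487019 ≈ 697.87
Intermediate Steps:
r(f) = f*(3 + f) (r(f) = (3 + f)*f = f*(3 + f))
x(L, Y) = L² + L*(3 + L) (x(L, Y) = L*L + L*(3 + L) = L² + L*(3 + L))
√(486900 + x(m(-47), -1409)) = √(486900 + 7*(3 + 2*7)) = √(486900 + 7*(3 + 14)) = √(486900 + 7*17) = √(486900 + 119) = √487019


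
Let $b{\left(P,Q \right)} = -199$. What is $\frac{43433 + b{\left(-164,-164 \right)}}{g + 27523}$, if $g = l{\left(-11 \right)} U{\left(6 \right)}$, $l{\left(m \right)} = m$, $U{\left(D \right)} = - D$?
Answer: $\frac{43234}{27589} \approx 1.5671$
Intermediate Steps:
$g = 66$ ($g = - 11 \left(\left(-1\right) 6\right) = \left(-11\right) \left(-6\right) = 66$)
$\frac{43433 + b{\left(-164,-164 \right)}}{g + 27523} = \frac{43433 - 199}{66 + 27523} = \frac{43234}{27589}$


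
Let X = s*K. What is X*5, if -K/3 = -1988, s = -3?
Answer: -89460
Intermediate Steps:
K = 5964 (K = -3*(-1988) = 5964)
X = -17892 (X = -3*5964 = -17892)
X*5 = -17892*5 = -89460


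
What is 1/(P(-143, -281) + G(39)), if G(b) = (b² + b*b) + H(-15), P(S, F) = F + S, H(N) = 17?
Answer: 1/2635 ≈ 0.00037951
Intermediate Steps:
G(b) = 17 + 2*b² (G(b) = (b² + b*b) + 17 = (b² + b²) + 17 = 2*b² + 17 = 17 + 2*b²)
1/(P(-143, -281) + G(39)) = 1/((-281 - 143) + (17 + 2*39²)) = 1/(-424 + (17 + 2*1521)) = 1/(-424 + (17 + 3042)) = 1/(-424 + 3059) = 1/2635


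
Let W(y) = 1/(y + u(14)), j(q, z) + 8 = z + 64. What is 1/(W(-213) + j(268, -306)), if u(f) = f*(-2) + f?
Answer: -227/56751 ≈ -0.0039999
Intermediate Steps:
j(q, z) = 56 + z (j(q, z) = -8 + (z + 64) = -8 + (64 + z) = 56 + z)
u(f) = -f (u(f) = -2*f + f = -f)
W(y) = 1/(-14 + y) (W(y) = 1/(y - 1*14) = 1/(y - 14) = 1/(-14 + y))
1/(W(-213) + j(268, -306)) = 1/(1/(-14 - 213) + (56 - 306)) = 1/(1/(-227) - 250) = 1/(-1/227 - 250) = 1/(-56751/227) = -227/56751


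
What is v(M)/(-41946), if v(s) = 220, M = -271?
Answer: -110/20973 ≈ -0.0052448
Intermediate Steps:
v(M)/(-41946) = 220/(-41946) = 220*(-1/41946) = -110/20973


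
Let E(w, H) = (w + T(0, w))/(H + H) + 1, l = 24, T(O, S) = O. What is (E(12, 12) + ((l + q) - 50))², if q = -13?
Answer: 5625/4 ≈ 1406.3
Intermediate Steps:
E(w, H) = 1 + w/(2*H) (E(w, H) = (w + 0)/(H + H) + 1 = w/((2*H)) + 1 = w*(1/(2*H)) + 1 = w/(2*H) + 1 = 1 + w/(2*H))
(E(12, 12) + ((l + q) - 50))² = ((12 + (½)*12)/12 + ((24 - 13) - 50))² = ((12 + 6)/12 + (11 - 50))² = ((1/12)*18 - 39)² = (3/2 - 39)² = (-75/2)² = 5625/4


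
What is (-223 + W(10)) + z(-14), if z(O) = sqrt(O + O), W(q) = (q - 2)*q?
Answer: -143 + 2*I*sqrt(7) ≈ -143.0 + 5.2915*I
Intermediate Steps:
W(q) = q*(-2 + q) (W(q) = (-2 + q)*q = q*(-2 + q))
z(O) = sqrt(2)*sqrt(O) (z(O) = sqrt(2*O) = sqrt(2)*sqrt(O))
(-223 + W(10)) + z(-14) = (-223 + 10*(-2 + 10)) + sqrt(2)*sqrt(-14) = (-223 + 10*8) + sqrt(2)*(I*sqrt(14)) = (-223 + 80) + 2*I*sqrt(7) = -143 + 2*I*sqrt(7)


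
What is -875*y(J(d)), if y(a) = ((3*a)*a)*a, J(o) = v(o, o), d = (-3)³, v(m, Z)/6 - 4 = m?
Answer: 6898689000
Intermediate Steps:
v(m, Z) = 24 + 6*m
d = -27
J(o) = 24 + 6*o
y(a) = 3*a³ (y(a) = (3*a²)*a = 3*a³)
-875*y(J(d)) = -2625*(24 + 6*(-27))³ = -2625*(24 - 162)³ = -2625*(-138)³ = -2625*(-2628072) = -875*(-7884216) = 6898689000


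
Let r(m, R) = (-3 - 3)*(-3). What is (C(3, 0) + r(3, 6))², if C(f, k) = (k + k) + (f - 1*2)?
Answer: 361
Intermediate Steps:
r(m, R) = 18 (r(m, R) = -6*(-3) = 18)
C(f, k) = -2 + f + 2*k (C(f, k) = 2*k + (f - 2) = 2*k + (-2 + f) = -2 + f + 2*k)
(C(3, 0) + r(3, 6))² = ((-2 + 3 + 2*0) + 18)² = ((-2 + 3 + 0) + 18)² = (1 + 18)² = 19² = 361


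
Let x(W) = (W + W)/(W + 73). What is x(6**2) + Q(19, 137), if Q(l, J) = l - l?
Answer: 72/109 ≈ 0.66055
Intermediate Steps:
Q(l, J) = 0
x(W) = 2*W/(73 + W) (x(W) = (2*W)/(73 + W) = 2*W/(73 + W))
x(6**2) + Q(19, 137) = 2*6**2/(73 + 6**2) + 0 = 2*36/(73 + 36) + 0 = 2*36/109 + 0 = 2*36*(1/109) + 0 = 72/109 + 0 = 72/109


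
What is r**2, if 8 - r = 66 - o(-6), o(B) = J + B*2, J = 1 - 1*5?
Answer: 5476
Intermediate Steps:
J = -4 (J = 1 - 5 = -4)
o(B) = -4 + 2*B (o(B) = -4 + B*2 = -4 + 2*B)
r = -74 (r = 8 - (66 - (-4 + 2*(-6))) = 8 - (66 - (-4 - 12)) = 8 - (66 - 1*(-16)) = 8 - (66 + 16) = 8 - 1*82 = 8 - 82 = -74)
r**2 = (-74)**2 = 5476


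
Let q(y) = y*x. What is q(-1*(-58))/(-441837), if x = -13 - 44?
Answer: 1102/147279 ≈ 0.0074824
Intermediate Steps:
x = -57
q(y) = -57*y (q(y) = y*(-57) = -57*y)
q(-1*(-58))/(-441837) = -(-57)*(-58)/(-441837) = -57*58*(-1/441837) = -3306*(-1/441837) = 1102/147279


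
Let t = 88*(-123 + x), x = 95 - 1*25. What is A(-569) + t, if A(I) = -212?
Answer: -4876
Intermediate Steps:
x = 70 (x = 95 - 25 = 70)
t = -4664 (t = 88*(-123 + 70) = 88*(-53) = -4664)
A(-569) + t = -212 - 4664 = -4876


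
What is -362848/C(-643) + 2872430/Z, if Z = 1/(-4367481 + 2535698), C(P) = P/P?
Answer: -5261668805538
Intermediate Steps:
C(P) = 1
Z = -1/1831783 (Z = 1/(-1831783) = -1/1831783 ≈ -5.4592e-7)
-362848/C(-643) + 2872430/Z = -362848/1 + 2872430/(-1/1831783) = -362848*1 + 2872430*(-1831783) = -362848 - 5261668442690 = -5261668805538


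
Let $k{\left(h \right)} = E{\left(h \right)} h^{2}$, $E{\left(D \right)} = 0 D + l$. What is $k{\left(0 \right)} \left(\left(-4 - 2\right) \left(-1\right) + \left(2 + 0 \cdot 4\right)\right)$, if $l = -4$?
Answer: $0$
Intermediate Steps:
$E{\left(D \right)} = -4$ ($E{\left(D \right)} = 0 D - 4 = 0 - 4 = -4$)
$k{\left(h \right)} = - 4 h^{2}$
$k{\left(0 \right)} \left(\left(-4 - 2\right) \left(-1\right) + \left(2 + 0 \cdot 4\right)\right) = - 4 \cdot 0^{2} \left(\left(-4 - 2\right) \left(-1\right) + \left(2 + 0 \cdot 4\right)\right) = \left(-4\right) 0 \left(\left(-6\right) \left(-1\right) + \left(2 + 0\right)\right) = 0 \left(6 + 2\right) = 0 \cdot 8 = 0$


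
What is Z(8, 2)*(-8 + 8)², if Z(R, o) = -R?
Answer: 0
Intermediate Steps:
Z(8, 2)*(-8 + 8)² = (-1*8)*(-8 + 8)² = -8*0² = -8*0 = 0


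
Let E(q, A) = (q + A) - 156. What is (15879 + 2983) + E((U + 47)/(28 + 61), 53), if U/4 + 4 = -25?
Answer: 1669482/89 ≈ 18758.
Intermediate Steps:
U = -116 (U = -16 + 4*(-25) = -16 - 100 = -116)
E(q, A) = -156 + A + q (E(q, A) = (A + q) - 156 = -156 + A + q)
(15879 + 2983) + E((U + 47)/(28 + 61), 53) = (15879 + 2983) + (-156 + 53 + (-116 + 47)/(28 + 61)) = 18862 + (-156 + 53 - 69/89) = 18862 - 9236/89 = 1669482/89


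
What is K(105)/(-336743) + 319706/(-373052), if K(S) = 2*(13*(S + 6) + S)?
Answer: -54406863275/62811324818 ≈ -0.86619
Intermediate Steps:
K(S) = 156 + 28*S (K(S) = 2*(13*(6 + S) + S) = 2*((78 + 13*S) + S) = 2*(78 + 14*S) = 156 + 28*S)
K(105)/(-336743) + 319706/(-373052) = (156 + 28*105)/(-336743) + 319706/(-373052) = (156 + 2940)*(-1/336743) + 319706*(-1/373052) = 3096*(-1/336743) - 159853/186526 = -3096/336743 - 159853/186526 = -54406863275/62811324818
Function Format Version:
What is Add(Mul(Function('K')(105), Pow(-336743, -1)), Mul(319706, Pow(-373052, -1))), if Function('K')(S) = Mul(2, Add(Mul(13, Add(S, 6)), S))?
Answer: Rational(-54406863275, 62811324818) ≈ -0.86619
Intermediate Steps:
Function('K')(S) = Add(156, Mul(28, S)) (Function('K')(S) = Mul(2, Add(Mul(13, Add(6, S)), S)) = Mul(2, Add(Add(78, Mul(13, S)), S)) = Mul(2, Add(78, Mul(14, S))) = Add(156, Mul(28, S)))
Add(Mul(Function('K')(105), Pow(-336743, -1)), Mul(319706, Pow(-373052, -1))) = Add(Mul(Add(156, Mul(28, 105)), Pow(-336743, -1)), Mul(319706, Pow(-373052, -1))) = Add(Mul(Add(156, 2940), Rational(-1, 336743)), Mul(319706, Rational(-1, 373052))) = Add(Mul(3096, Rational(-1, 336743)), Rational(-159853, 186526)) = Add(Rational(-3096, 336743), Rational(-159853, 186526)) = Rational(-54406863275, 62811324818)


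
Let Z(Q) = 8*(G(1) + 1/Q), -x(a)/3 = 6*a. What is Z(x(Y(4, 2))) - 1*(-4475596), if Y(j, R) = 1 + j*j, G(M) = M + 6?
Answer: 684774752/153 ≈ 4.4756e+6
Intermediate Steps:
G(M) = 6 + M
Y(j, R) = 1 + j**2
x(a) = -18*a
Z(Q) = 56 + 8/Q (Z(Q) = 8*((6 + 1) + 1/Q) = 8*(7 + 1/Q) = 56 + 8/Q)
Z(x(Y(4, 2))) - 1*(-4475596) = (56 + 8/((-18*(1 + 4**2)))) - 1*(-4475596) = (56 + 8/((-18*(1 + 16)))) + 4475596 = (56 + 8/((-18*17))) + 4475596 = (56 + 8/(-306)) + 4475596 = (56 + 8*(-1/306)) + 4475596 = (56 - 4/153) + 4475596 = 8564/153 + 4475596 = 684774752/153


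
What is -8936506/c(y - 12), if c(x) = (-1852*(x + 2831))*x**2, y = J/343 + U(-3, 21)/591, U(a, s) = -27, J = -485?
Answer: 1378538165419201181983/145824870362481697865952 ≈ 0.0094534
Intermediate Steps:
y = -98632/67571 (y = -485/343 - 27/591 = -485*1/343 - 27*1/591 = -485/343 - 9/197 = -98632/67571 ≈ -1.4597)
c(x) = x**2*(-5243012 - 1852*x) (c(x) = (-1852*(2831 + x))*x**2 = (-5243012 - 1852*x)*x**2 = x**2*(-5243012 - 1852*x))
-8936506/c(y - 12) = -8936506*1/(1852*(-2831 - (-98632/67571 - 12))*(-98632/67571 - 12)**2) = -8936506*4565840041/(1531902442866112*(-2831 - 1*(-909484/67571))) = -8936506*4565840041/(1531902442866112*(-2831 + 909484/67571)) = -8936506/(1852*(827161146256/4565840041)*(-190384017/67571)) = -8936506/(-291649740724963395731904/308518377410411) = -8936506*(-308518377410411/291649740724963395731904) = 1378538165419201181983/145824870362481697865952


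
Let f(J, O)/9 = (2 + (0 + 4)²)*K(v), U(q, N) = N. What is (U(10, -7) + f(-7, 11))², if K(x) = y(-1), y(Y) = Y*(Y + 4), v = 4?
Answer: 243049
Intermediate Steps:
y(Y) = Y*(4 + Y)
K(x) = -3 (K(x) = -(4 - 1) = -1*3 = -3)
f(J, O) = -486 (f(J, O) = 9*((2 + (0 + 4)²)*(-3)) = 9*((2 + 4²)*(-3)) = 9*((2 + 16)*(-3)) = 9*(18*(-3)) = 9*(-54) = -486)
(U(10, -7) + f(-7, 11))² = (-7 - 486)² = (-493)² = 243049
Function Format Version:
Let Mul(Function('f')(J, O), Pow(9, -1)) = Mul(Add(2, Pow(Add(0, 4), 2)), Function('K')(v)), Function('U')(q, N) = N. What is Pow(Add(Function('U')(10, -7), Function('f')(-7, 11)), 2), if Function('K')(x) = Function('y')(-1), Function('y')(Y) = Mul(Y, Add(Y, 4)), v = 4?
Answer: 243049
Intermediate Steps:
Function('y')(Y) = Mul(Y, Add(4, Y))
Function('K')(x) = -3 (Function('K')(x) = Mul(-1, Add(4, -1)) = Mul(-1, 3) = -3)
Function('f')(J, O) = -486 (Function('f')(J, O) = Mul(9, Mul(Add(2, Pow(Add(0, 4), 2)), -3)) = Mul(9, Mul(Add(2, Pow(4, 2)), -3)) = Mul(9, Mul(Add(2, 16), -3)) = Mul(9, Mul(18, -3)) = Mul(9, -54) = -486)
Pow(Add(Function('U')(10, -7), Function('f')(-7, 11)), 2) = Pow(Add(-7, -486), 2) = Pow(-493, 2) = 243049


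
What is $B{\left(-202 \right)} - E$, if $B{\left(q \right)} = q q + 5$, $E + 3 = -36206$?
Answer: $77018$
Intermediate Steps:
$E = -36209$ ($E = -3 - 36206 = -36209$)
$B{\left(q \right)} = 5 + q^{2}$ ($B{\left(q \right)} = q^{2} + 5 = 5 + q^{2}$)
$B{\left(-202 \right)} - E = \left(5 + \left(-202\right)^{2}\right) - -36209 = \left(5 + 40804\right) + 36209 = 40809 + 36209 = 77018$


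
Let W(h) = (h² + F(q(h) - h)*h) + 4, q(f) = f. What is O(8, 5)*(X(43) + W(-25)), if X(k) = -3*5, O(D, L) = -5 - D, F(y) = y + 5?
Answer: -6357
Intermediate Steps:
F(y) = 5 + y
W(h) = 4 + h² + 5*h (W(h) = (h² + (5 + (h - h))*h) + 4 = (h² + (5 + 0)*h) + 4 = (h² + 5*h) + 4 = 4 + h² + 5*h)
X(k) = -15
O(8, 5)*(X(43) + W(-25)) = (-5 - 1*8)*(-15 + (4 + (-25)² + 5*(-25))) = (-5 - 8)*(-15 + (4 + 625 - 125)) = -13*(-15 + 504) = -13*489 = -6357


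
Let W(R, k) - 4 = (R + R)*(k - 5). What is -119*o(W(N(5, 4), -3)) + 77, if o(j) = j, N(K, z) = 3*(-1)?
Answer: -6111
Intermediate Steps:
N(K, z) = -3
W(R, k) = 4 + 2*R*(-5 + k) (W(R, k) = 4 + (R + R)*(k - 5) = 4 + (2*R)*(-5 + k) = 4 + 2*R*(-5 + k))
-119*o(W(N(5, 4), -3)) + 77 = -119*(4 - 10*(-3) + 2*(-3)*(-3)) + 77 = -119*(4 + 30 + 18) + 77 = -119*52 + 77 = -6188 + 77 = -6111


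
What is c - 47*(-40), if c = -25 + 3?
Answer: 1858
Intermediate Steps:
c = -22
c - 47*(-40) = -22 - 47*(-40) = -22 + 1880 = 1858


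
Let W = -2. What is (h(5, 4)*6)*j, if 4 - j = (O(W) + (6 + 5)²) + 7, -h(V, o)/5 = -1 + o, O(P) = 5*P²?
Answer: 12960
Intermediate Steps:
h(V, o) = 5 - 5*o (h(V, o) = -5*(-1 + o) = 5 - 5*o)
j = -144 (j = 4 - ((5*(-2)² + (6 + 5)²) + 7) = 4 - ((5*4 + 11²) + 7) = 4 - ((20 + 121) + 7) = 4 - (141 + 7) = 4 - 1*148 = 4 - 148 = -144)
(h(5, 4)*6)*j = ((5 - 5*4)*6)*(-144) = ((5 - 20)*6)*(-144) = -15*6*(-144) = -90*(-144) = 12960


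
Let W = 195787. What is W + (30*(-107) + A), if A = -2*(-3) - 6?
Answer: 192577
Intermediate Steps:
A = 0 (A = 6 - 6 = 0)
W + (30*(-107) + A) = 195787 + (30*(-107) + 0) = 195787 + (-3210 + 0) = 195787 - 3210 = 192577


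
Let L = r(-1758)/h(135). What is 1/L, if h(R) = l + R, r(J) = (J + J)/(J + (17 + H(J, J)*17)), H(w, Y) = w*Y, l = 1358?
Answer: -78439005571/3516 ≈ -2.2309e+7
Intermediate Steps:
H(w, Y) = Y*w
r(J) = 2*J/(17 + J + 17*J**2) (r(J) = (J + J)/(J + (17 + (J*J)*17)) = (2*J)/(J + (17 + J**2*17)) = (2*J)/(J + (17 + 17*J**2)) = (2*J)/(17 + J + 17*J**2) = 2*J/(17 + J + 17*J**2))
h(R) = 1358 + R
L = -3516/78439005571 (L = (2*(-1758)/(17 - 1758 + 17*(-1758)**2))/(1358 + 135) = (2*(-1758)/(17 - 1758 + 17*3090564))/1493 = (2*(-1758)/(17 - 1758 + 52539588))*(1/1493) = (2*(-1758)/52537847)*(1/1493) = (2*(-1758)*(1/52537847))*(1/1493) = -3516/52537847*1/1493 = -3516/78439005571 ≈ -4.4825e-8)
1/L = 1/(-3516/78439005571) = -78439005571/3516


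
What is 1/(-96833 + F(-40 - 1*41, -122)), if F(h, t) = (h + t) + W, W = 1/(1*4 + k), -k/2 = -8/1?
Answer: -20/1940719 ≈ -1.0305e-5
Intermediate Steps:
k = 16 (k = -(-16)/1 = -(-16) = -2*(-8) = 16)
W = 1/20 (W = 1/(1*4 + 16) = 1/(4 + 16) = 1/20 ≈ 0.050000)
F(h, t) = 1/20 + h + t (F(h, t) = (h + t) + 1/20 = 1/20 + h + t)
1/(-96833 + F(-40 - 1*41, -122)) = 1/(-96833 + (1/20 + (-40 - 1*41) - 122)) = 1/(-96833 + (1/20 + (-40 - 41) - 122)) = 1/(-96833 + (1/20 - 81 - 122)) = 1/(-96833 - 4059/20) = 1/(-1940719/20) = -20/1940719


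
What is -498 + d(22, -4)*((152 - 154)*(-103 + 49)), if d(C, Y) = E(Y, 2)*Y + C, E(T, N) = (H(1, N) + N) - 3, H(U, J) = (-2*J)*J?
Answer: 5766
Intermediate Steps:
H(U, J) = -2*J²
E(T, N) = -3 + N - 2*N² (E(T, N) = (-2*N² + N) - 3 = (N - 2*N²) - 3 = -3 + N - 2*N²)
d(C, Y) = C - 9*Y (d(C, Y) = (-3 + 2 - 2*2²)*Y + C = (-3 + 2 - 2*4)*Y + C = (-3 + 2 - 8)*Y + C = -9*Y + C = C - 9*Y)
-498 + d(22, -4)*((152 - 154)*(-103 + 49)) = -498 + (22 - 9*(-4))*((152 - 154)*(-103 + 49)) = -498 + (22 + 36)*(-2*(-54)) = -498 + 58*108 = -498 + 6264 = 5766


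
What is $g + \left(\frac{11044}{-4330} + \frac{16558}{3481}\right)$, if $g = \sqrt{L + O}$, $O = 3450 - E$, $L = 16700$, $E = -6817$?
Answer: $\frac{16625988}{7536365} + \sqrt{26967} \approx 166.42$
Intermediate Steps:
$O = 10267$ ($O = 3450 - -6817 = 3450 + 6817 = 10267$)
$g = \sqrt{26967}$ ($g = \sqrt{16700 + 10267} = \sqrt{26967} \approx 164.22$)
$g + \left(\frac{11044}{-4330} + \frac{16558}{3481}\right) = \sqrt{26967} + \left(\frac{11044}{-4330} + \frac{16558}{3481}\right) = \sqrt{26967} + \left(11044 \left(- \frac{1}{4330}\right) + 16558 \cdot \frac{1}{3481}\right) = \sqrt{26967} + \left(- \frac{5522}{2165} + \frac{16558}{3481}\right) = \sqrt{26967} + \frac{16625988}{7536365} = \frac{16625988}{7536365} + \sqrt{26967}$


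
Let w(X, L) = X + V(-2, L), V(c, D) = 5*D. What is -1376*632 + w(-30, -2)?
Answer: -869672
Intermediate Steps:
w(X, L) = X + 5*L
-1376*632 + w(-30, -2) = -1376*632 + (-30 + 5*(-2)) = -869632 + (-30 - 10) = -869632 - 40 = -869672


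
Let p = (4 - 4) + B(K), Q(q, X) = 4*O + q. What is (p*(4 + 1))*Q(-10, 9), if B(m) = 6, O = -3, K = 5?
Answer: -660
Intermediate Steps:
Q(q, X) = -12 + q (Q(q, X) = 4*(-3) + q = -12 + q)
p = 6 (p = (4 - 4) + 6 = 0 + 6 = 6)
(p*(4 + 1))*Q(-10, 9) = (6*(4 + 1))*(-12 - 10) = (6*5)*(-22) = 30*(-22) = -660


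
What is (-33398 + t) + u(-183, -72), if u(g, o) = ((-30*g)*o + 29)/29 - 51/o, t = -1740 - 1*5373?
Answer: -37681187/696 ≈ -54140.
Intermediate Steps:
t = -7113 (t = -1740 - 5373 = -7113)
u(g, o) = 1 - 51/o - 30*g*o/29 (u(g, o) = (-30*g*o + 29)*(1/29) - 51/o = (29 - 30*g*o)*(1/29) - 51/o = (1 - 30*g*o/29) - 51/o = 1 - 51/o - 30*g*o/29)
(-33398 + t) + u(-183, -72) = (-33398 - 7113) + (1 - 51/(-72) - 30/29*(-183)*(-72)) = -40511 + (1 - 51*(-1/72) - 395280/29) = -40511 + (1 + 17/24 - 395280/29) = -40511 - 9485531/696 = -37681187/696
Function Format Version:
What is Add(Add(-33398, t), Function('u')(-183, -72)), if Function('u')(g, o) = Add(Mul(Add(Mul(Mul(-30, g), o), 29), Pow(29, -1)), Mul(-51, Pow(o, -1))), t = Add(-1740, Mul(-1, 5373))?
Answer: Rational(-37681187, 696) ≈ -54140.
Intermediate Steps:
t = -7113 (t = Add(-1740, -5373) = -7113)
Function('u')(g, o) = Add(1, Mul(-51, Pow(o, -1)), Mul(Rational(-30, 29), g, o)) (Function('u')(g, o) = Add(Mul(Add(Mul(-30, g, o), 29), Rational(1, 29)), Mul(-51, Pow(o, -1))) = Add(Mul(Add(29, Mul(-30, g, o)), Rational(1, 29)), Mul(-51, Pow(o, -1))) = Add(Add(1, Mul(Rational(-30, 29), g, o)), Mul(-51, Pow(o, -1))) = Add(1, Mul(-51, Pow(o, -1)), Mul(Rational(-30, 29), g, o)))
Add(Add(-33398, t), Function('u')(-183, -72)) = Add(Add(-33398, -7113), Add(1, Mul(-51, Pow(-72, -1)), Mul(Rational(-30, 29), -183, -72))) = Add(-40511, Add(1, Mul(-51, Rational(-1, 72)), Rational(-395280, 29))) = Add(-40511, Add(1, Rational(17, 24), Rational(-395280, 29))) = Add(-40511, Rational(-9485531, 696)) = Rational(-37681187, 696)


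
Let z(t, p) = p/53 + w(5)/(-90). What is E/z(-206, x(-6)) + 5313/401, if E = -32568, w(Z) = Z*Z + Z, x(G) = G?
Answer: 2076880335/28471 ≈ 72947.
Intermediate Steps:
w(Z) = Z + Z² (w(Z) = Z² + Z = Z + Z²)
z(t, p) = -⅓ + p/53 (z(t, p) = p/53 + (5*(1 + 5))/(-90) = p*(1/53) + (5*6)*(-1/90) = p/53 + 30*(-1/90) = p/53 - ⅓ = -⅓ + p/53)
E/z(-206, x(-6)) + 5313/401 = -32568/(-⅓ + (1/53)*(-6)) + 5313/401 = -32568/(-⅓ - 6/53) + 5313*(1/401) = -32568/(-71/159) + 5313/401 = -32568*(-159/71) + 5313/401 = 5178312/71 + 5313/401 = 2076880335/28471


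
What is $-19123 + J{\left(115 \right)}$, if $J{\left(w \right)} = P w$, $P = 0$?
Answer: $-19123$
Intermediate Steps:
$J{\left(w \right)} = 0$ ($J{\left(w \right)} = 0 w = 0$)
$-19123 + J{\left(115 \right)} = -19123 + 0 = -19123$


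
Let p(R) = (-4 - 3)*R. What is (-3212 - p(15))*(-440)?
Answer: 1367080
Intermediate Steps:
p(R) = -7*R
(-3212 - p(15))*(-440) = (-3212 - (-7)*15)*(-440) = (-3212 - 1*(-105))*(-440) = (-3212 + 105)*(-440) = -3107*(-440) = 1367080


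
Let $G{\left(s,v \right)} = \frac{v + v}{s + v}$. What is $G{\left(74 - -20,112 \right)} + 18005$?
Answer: $\frac{1854627}{103} \approx 18006.0$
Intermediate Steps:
$G{\left(s,v \right)} = \frac{2 v}{s + v}$
$G{\left(74 - -20,112 \right)} + 18005 = 2 \cdot 112 \frac{1}{\left(74 - -20\right) + 112} + 18005 = 2 \cdot 112 \frac{1}{\left(74 + 20\right) + 112} + 18005 = 2 \cdot 112 \frac{1}{94 + 112} + 18005 = 2 \cdot 112 \cdot \frac{1}{206} + 18005 = \frac{112}{103} + 18005 = \frac{1854627}{103}$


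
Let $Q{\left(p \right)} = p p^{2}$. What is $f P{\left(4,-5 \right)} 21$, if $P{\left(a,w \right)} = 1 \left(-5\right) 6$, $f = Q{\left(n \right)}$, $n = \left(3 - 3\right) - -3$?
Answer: $-17010$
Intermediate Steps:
$n = 3$ ($n = \left(3 - 3\right) + 3 = 0 + 3 = 3$)
$Q{\left(p \right)} = p^{3}$
$f = 27$ ($f = 3^{3} = 27$)
$P{\left(a,w \right)} = -30$ ($P{\left(a,w \right)} = \left(-5\right) 6 = -30$)
$f P{\left(4,-5 \right)} 21 = 27 \left(-30\right) 21 = \left(-810\right) 21 = -17010$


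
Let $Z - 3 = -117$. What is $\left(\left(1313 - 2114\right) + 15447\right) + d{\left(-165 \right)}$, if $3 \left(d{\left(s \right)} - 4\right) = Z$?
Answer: $14612$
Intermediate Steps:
$Z = -114$ ($Z = 3 - 117 = -114$)
$d{\left(s \right)} = -34$ ($d{\left(s \right)} = 4 + \frac{1}{3} \left(-114\right) = 4 - 38 = -34$)
$\left(\left(1313 - 2114\right) + 15447\right) + d{\left(-165 \right)} = \left(\left(1313 - 2114\right) + 15447\right) - 34 = \left(-801 + 15447\right) - 34 = 14646 - 34 = 14612$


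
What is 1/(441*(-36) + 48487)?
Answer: 1/32611 ≈ 3.0664e-5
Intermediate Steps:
1/(441*(-36) + 48487) = 1/(-15876 + 48487) = 1/32611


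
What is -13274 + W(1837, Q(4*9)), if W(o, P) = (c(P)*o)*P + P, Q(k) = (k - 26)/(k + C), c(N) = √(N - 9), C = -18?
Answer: -119461/9 + 18370*I*√19/27 ≈ -13273.0 + 2965.7*I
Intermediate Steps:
c(N) = √(-9 + N)
Q(k) = (-26 + k)/(-18 + k) (Q(k) = (k - 26)/(k - 18) = (-26 + k)/(-18 + k))
W(o, P) = P + P*o*√(-9 + P) (W(o, P) = (√(-9 + P)*o)*P + P = (o*√(-9 + P))*P + P = P*o*√(-9 + P) + P = P + P*o*√(-9 + P))
-13274 + W(1837, Q(4*9)) = -13274 + ((-26 + 4*9)/(-18 + 4*9))*(1 + 1837*√(-9 + (-26 + 4*9)/(-18 + 4*9))) = -13274 + ((-26 + 36)/(-18 + 36))*(1 + 1837*√(-9 + (-26 + 36)/(-18 + 36))) = -13274 + (10/18)*(1 + 1837*√(-9 + 10/18)) = -13274 + ((1/18)*10)*(1 + 1837*√(-9 + (1/18)*10)) = -13274 + 5*(1 + 1837*√(-9 + 5/9))/9 = -13274 + 5*(1 + 1837*√(-76/9))/9 = -13274 + 5*(1 + 1837*(2*I*√19/3))/9 = -13274 + 5*(1 + 3674*I*√19/3)/9 = -13274 + (5/9 + 18370*I*√19/27) = -119461/9 + 18370*I*√19/27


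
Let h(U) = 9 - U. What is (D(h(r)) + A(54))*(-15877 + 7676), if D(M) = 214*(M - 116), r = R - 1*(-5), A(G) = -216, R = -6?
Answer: 187802900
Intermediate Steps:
r = -1 (r = -6 - 1*(-5) = -6 + 5 = -1)
D(M) = -24824 + 214*M (D(M) = 214*(-116 + M) = -24824 + 214*M)
(D(h(r)) + A(54))*(-15877 + 7676) = ((-24824 + 214*(9 - 1*(-1))) - 216)*(-15877 + 7676) = ((-24824 + 214*(9 + 1)) - 216)*(-8201) = ((-24824 + 214*10) - 216)*(-8201) = ((-24824 + 2140) - 216)*(-8201) = (-22684 - 216)*(-8201) = -22900*(-8201) = 187802900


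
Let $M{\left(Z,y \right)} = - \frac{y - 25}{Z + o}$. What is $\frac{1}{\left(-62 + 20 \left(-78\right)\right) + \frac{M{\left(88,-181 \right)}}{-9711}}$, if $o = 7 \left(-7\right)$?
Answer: $- \frac{378729}{614298644} \approx -0.00061652$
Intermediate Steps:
$o = -49$
$M{\left(Z,y \right)} = - \frac{-25 + y}{-49 + Z}$ ($M{\left(Z,y \right)} = - \frac{y - 25}{Z - 49} = - \frac{-25 + y}{-49 + Z}$)
$\frac{1}{\left(-62 + 20 \left(-78\right)\right) + \frac{M{\left(88,-181 \right)}}{-9711}} = \frac{1}{\left(-62 + 20 \left(-78\right)\right) + \frac{\frac{1}{-49 + 88} \left(25 - -181\right)}{-9711}} = \frac{1}{\left(-62 - 1560\right) + \frac{25 + 181}{39} \left(- \frac{1}{9711}\right)} = \frac{1}{-1622 + \frac{1}{39} \cdot 206 \left(- \frac{1}{9711}\right)} = \frac{1}{-1622 + \frac{206}{39} \left(- \frac{1}{9711}\right)} = \frac{1}{-1622 - \frac{206}{378729}} = \frac{1}{- \frac{614298644}{378729}} = - \frac{378729}{614298644}$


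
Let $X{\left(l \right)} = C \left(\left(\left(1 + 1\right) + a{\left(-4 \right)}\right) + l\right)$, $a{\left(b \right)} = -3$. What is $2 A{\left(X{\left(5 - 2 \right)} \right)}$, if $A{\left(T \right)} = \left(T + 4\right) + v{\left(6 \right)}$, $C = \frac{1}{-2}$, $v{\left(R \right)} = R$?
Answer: $18$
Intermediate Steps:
$C = - \frac{1}{2} \approx -0.5$
$X{\left(l \right)} = \frac{1}{2} - \frac{l}{2}$ ($X{\left(l \right)} = - \frac{\left(\left(1 + 1\right) - 3\right) + l}{2} = - \frac{\left(2 - 3\right) + l}{2} = - \frac{-1 + l}{2} = \frac{1}{2} - \frac{l}{2}$)
$A{\left(T \right)} = 10 + T$ ($A{\left(T \right)} = \left(T + 4\right) + 6 = \left(4 + T\right) + 6 = 10 + T$)
$2 A{\left(X{\left(5 - 2 \right)} \right)} = 2 \left(10 + \left(\frac{1}{2} - \frac{5 - 2}{2}\right)\right) = 2 \left(10 + \left(\frac{1}{2} - \frac{3}{2}\right)\right) = 2 \left(10 - 1\right) = 2 \cdot 9 = 18$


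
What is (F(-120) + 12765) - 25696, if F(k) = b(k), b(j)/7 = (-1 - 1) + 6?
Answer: -12903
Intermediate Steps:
b(j) = 28 (b(j) = 7*((-1 - 1) + 6) = 7*(-2 + 6) = 7*4 = 28)
F(k) = 28
(F(-120) + 12765) - 25696 = (28 + 12765) - 25696 = 12793 - 25696 = -12903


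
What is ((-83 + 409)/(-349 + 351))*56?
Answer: 9128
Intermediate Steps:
((-83 + 409)/(-349 + 351))*56 = (326/2)*56 = (326*(½))*56 = 163*56 = 9128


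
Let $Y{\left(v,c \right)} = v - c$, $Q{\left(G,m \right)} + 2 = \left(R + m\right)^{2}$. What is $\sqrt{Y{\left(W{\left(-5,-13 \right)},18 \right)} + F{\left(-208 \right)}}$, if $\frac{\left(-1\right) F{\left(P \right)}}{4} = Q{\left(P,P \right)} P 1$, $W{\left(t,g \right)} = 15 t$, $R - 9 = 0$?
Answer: $5 \sqrt{1317851} \approx 5739.9$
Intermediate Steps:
$R = 9$ ($R = 9 + 0 = 9$)
$Q{\left(G,m \right)} = -2 + \left(9 + m\right)^{2}$
$F{\left(P \right)} = - 4 P \left(-2 + \left(9 + P\right)^{2}\right)$ ($F{\left(P \right)} = - 4 \left(-2 + \left(9 + P\right)^{2}\right) P 1 = - 4 P \left(-2 + \left(9 + P\right)^{2}\right) 1 = - 4 P \left(-2 + \left(9 + P\right)^{2}\right)$)
$\sqrt{Y{\left(W{\left(-5,-13 \right)},18 \right)} + F{\left(-208 \right)}} = \sqrt{\left(15 \left(-5\right) - 18\right) - - 832 \left(-2 + \left(9 - 208\right)^{2}\right)} = \sqrt{\left(-75 - 18\right) - - 832 \left(-2 + \left(-199\right)^{2}\right)} = \sqrt{-93 - - 832 \left(-2 + 39601\right)} = \sqrt{-93 - \left(-832\right) 39599} = \sqrt{-93 + 32946368} = \sqrt{32946275} = 5 \sqrt{1317851}$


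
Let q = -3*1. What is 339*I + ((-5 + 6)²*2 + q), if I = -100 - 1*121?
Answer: -74920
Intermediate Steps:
q = -3
I = -221 (I = -100 - 121 = -221)
339*I + ((-5 + 6)²*2 + q) = 339*(-221) + ((-5 + 6)²*2 - 3) = -74919 + (1²*2 - 3) = -74919 + (1*2 - 3) = -74919 + (2 - 3) = -74919 - 1 = -74920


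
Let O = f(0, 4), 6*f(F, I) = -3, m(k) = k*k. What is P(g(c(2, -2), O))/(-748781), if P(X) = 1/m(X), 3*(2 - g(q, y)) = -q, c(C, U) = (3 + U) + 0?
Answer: -9/36690269 ≈ -2.4530e-7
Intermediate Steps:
m(k) = k**2
f(F, I) = -1/2 (f(F, I) = (1/6)*(-3) = -1/2)
O = -1/2 ≈ -0.50000
c(C, U) = 3 + U
g(q, y) = 2 + q/3 (g(q, y) = 2 - (-1)*q/3 = 2 + q/3)
P(X) = X**(-2) (P(X) = 1/(X**2) = X**(-2))
P(g(c(2, -2), O))/(-748781) = 1/((2 + (3 - 2)/3)**2*(-748781)) = -1/748781/(2 + (1/3)*1)**2 = -1/748781/(2 + 1/3)**2 = -1/748781/(7/3)**2 = (9/49)*(-1/748781) = -9/36690269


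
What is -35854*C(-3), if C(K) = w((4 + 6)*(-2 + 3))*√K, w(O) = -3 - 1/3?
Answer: 358540*I*√3/3 ≈ 2.07e+5*I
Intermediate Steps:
w(O) = -10/3 (w(O) = -3 - 1*⅓ = -3 - ⅓ = -10/3)
C(K) = -10*√K/3
-35854*C(-3) = -(-358540)*√(-3)/3 = -(-358540)*I*√3/3 = 358540*I*√3/3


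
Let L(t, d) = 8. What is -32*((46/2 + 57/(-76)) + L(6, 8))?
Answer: -968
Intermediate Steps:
-32*((46/2 + 57/(-76)) + L(6, 8)) = -32*((46/2 + 57/(-76)) + 8) = -32*((46*(1/2) + 57*(-1/76)) + 8) = -32*((23 - 3/4) + 8) = -32*(89/4 + 8) = -32*121/4 = -968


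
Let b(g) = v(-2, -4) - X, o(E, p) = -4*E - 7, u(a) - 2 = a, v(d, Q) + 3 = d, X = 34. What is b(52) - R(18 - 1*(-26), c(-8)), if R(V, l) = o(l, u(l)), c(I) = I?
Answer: -64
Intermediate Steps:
v(d, Q) = -3 + d
u(a) = 2 + a
o(E, p) = -7 - 4*E
R(V, l) = -7 - 4*l
b(g) = -39 (b(g) = (-3 - 2) - 1*34 = -5 - 34 = -39)
b(52) - R(18 - 1*(-26), c(-8)) = -39 - (-7 - 4*(-8)) = -39 - (-7 + 32) = -39 - 1*25 = -39 - 25 = -64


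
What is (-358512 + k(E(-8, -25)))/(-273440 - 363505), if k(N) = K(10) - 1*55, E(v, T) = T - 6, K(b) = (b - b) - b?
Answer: 358577/636945 ≈ 0.56296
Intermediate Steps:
K(b) = -b (K(b) = 0 - b = -b)
E(v, T) = -6 + T
k(N) = -65 (k(N) = -1*10 - 1*55 = -10 - 55 = -65)
(-358512 + k(E(-8, -25)))/(-273440 - 363505) = (-358512 - 65)/(-273440 - 363505) = -358577/(-636945) = -358577*(-1/636945) = 358577/636945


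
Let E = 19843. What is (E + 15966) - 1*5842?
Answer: 29967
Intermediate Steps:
(E + 15966) - 1*5842 = (19843 + 15966) - 1*5842 = 35809 - 5842 = 29967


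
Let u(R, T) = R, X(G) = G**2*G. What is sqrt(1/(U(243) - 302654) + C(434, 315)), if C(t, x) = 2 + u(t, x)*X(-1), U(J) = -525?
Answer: I*sqrt(39708362912891)/303179 ≈ 20.785*I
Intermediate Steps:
X(G) = G**3
C(t, x) = 2 - t (C(t, x) = 2 + t*(-1)**3 = 2 + t*(-1) = 2 - t)
sqrt(1/(U(243) - 302654) + C(434, 315)) = sqrt(1/(-525 - 302654) + (2 - 1*434)) = sqrt(1/(-303179) + (2 - 434)) = sqrt(-1/303179 - 432) = sqrt(-130973329/303179) = I*sqrt(39708362912891)/303179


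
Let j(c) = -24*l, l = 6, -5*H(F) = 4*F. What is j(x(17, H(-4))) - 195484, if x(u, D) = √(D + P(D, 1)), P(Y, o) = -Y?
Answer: -195628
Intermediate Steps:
H(F) = -4*F/5
x(u, D) = 0 (x(u, D) = √(D - D) = √0 = 0)
j(c) = -144 (j(c) = -24*6 = -144)
j(x(17, H(-4))) - 195484 = -144 - 195484 = -195628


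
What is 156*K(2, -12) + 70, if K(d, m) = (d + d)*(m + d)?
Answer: -6170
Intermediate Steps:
K(d, m) = 2*d*(d + m) (K(d, m) = (2*d)*(d + m) = 2*d*(d + m))
156*K(2, -12) + 70 = 156*(2*2*(2 - 12)) + 70 = 156*(2*2*(-10)) + 70 = 156*(-40) + 70 = -6240 + 70 = -6170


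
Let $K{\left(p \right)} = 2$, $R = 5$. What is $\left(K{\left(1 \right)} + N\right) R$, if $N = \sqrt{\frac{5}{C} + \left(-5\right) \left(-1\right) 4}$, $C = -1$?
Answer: $10 + 5 \sqrt{15} \approx 29.365$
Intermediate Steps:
$N = \sqrt{15}$ ($N = \sqrt{\frac{5}{-1} + \left(-5\right) \left(-1\right) 4} = \sqrt{5 \left(-1\right) + 5 \cdot 4} = \sqrt{-5 + 20} = \sqrt{15} \approx 3.873$)
$\left(K{\left(1 \right)} + N\right) R = \left(2 + \sqrt{15}\right) 5 = 10 + 5 \sqrt{15}$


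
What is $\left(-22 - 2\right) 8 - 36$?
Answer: $-228$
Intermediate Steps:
$\left(-22 - 2\right) 8 - 36 = \left(-24\right) 8 - 36 = -192 - 36 = -228$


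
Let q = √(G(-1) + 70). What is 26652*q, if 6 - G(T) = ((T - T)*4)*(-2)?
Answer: 53304*√19 ≈ 2.3235e+5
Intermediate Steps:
G(T) = 6 (G(T) = 6 - (T - T)*4*(-2) = 6 - 0*4*(-2) = 6 - 0*(-2) = 6 - 1*0 = 6 + 0 = 6)
q = 2*√19 (q = √(6 + 70) = √76 = 2*√19 ≈ 8.7178)
26652*q = 26652*(2*√19) = 53304*√19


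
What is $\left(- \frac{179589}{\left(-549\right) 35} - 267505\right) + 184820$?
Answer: $- \frac{529537562}{6405} \approx -82676.0$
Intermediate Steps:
$\left(- \frac{179589}{\left(-549\right) 35} - 267505\right) + 184820 = \left(- \frac{179589}{-19215} - 267505\right) + 184820 = \left(\left(-179589\right) \left(- \frac{1}{19215}\right) - 267505\right) + 184820 = \left(\frac{59863}{6405} - 267505\right) + 184820 = - \frac{1713309662}{6405} + 184820 = - \frac{529537562}{6405}$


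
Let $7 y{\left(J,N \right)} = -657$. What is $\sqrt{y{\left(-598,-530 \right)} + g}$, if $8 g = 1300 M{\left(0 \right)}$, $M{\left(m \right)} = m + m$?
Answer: $\frac{3 i \sqrt{511}}{7} \approx 9.688 i$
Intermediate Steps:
$y{\left(J,N \right)} = - \frac{657}{7}$ ($y{\left(J,N \right)} = \frac{1}{7} \left(-657\right) = - \frac{657}{7}$)
$M{\left(m \right)} = 2 m$
$g = 0$ ($g = \frac{1300 \cdot 2 \cdot 0}{8} = \frac{1300 \cdot 0}{8} = \frac{1}{8} \cdot 0 = 0$)
$\sqrt{y{\left(-598,-530 \right)} + g} = \sqrt{- \frac{657}{7} + 0} = \sqrt{- \frac{657}{7}} = \frac{3 i \sqrt{511}}{7}$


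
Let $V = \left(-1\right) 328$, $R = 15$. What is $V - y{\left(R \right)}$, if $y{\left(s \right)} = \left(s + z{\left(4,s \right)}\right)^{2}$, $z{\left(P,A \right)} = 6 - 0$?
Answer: $-769$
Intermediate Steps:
$z{\left(P,A \right)} = 6$ ($z{\left(P,A \right)} = 6 + 0 = 6$)
$V = -328$
$y{\left(s \right)} = \left(6 + s\right)^{2}$ ($y{\left(s \right)} = \left(s + 6\right)^{2} = \left(6 + s\right)^{2}$)
$V - y{\left(R \right)} = -328 - \left(6 + 15\right)^{2} = -328 - 21^{2} = -328 - 441 = -769$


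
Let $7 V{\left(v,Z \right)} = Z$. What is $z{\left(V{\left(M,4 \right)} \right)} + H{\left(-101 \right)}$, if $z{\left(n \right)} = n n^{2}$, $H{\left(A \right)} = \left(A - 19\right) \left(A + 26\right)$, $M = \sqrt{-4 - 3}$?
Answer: $\frac{3087064}{343} \approx 9000.2$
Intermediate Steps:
$M = i \sqrt{7}$ ($M = \sqrt{-7} = i \sqrt{7} \approx 2.6458 i$)
$H{\left(A \right)} = \left(-19 + A\right) \left(26 + A\right)$
$V{\left(v,Z \right)} = \frac{Z}{7}$
$z{\left(n \right)} = n^{3}$
$z{\left(V{\left(M,4 \right)} \right)} + H{\left(-101 \right)} = \left(\frac{1}{7} \cdot 4\right)^{3} + \left(-494 + \left(-101\right)^{2} + 7 \left(-101\right)\right) = \left(\frac{4}{7}\right)^{3} - -9000 = \frac{64}{343} + 9000 = \frac{3087064}{343}$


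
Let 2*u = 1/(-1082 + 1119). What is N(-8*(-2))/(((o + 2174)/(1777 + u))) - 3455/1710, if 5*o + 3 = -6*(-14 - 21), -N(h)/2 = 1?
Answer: -26740471/7377282 ≈ -3.6247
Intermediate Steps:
u = 1/74 (u = 1/(2*(-1082 + 1119)) = (½)/37 = (½)*(1/37) = 1/74 ≈ 0.013514)
N(h) = -2 (N(h) = -2*1 = -2)
o = 207/5 (o = -⅗ + (-6*(-14 - 21))/5 = -⅗ + (-6*(-35))/5 = -⅗ + (⅕)*210 = -⅗ + 42 = 207/5 ≈ 41.400)
N(-8*(-2))/(((o + 2174)/(1777 + u))) - 3455/1710 = -2*(1777 + 1/74)/(207/5 + 2174) - 3455/1710 = -2/(11077/(5*(131499/74))) - 3455*1/1710 = -2/((11077/5)*(74/131499)) - 691/342 = -2/43142/34605 - 691/342 = -2*34605/43142 - 691/342 = -34605/21571 - 691/342 = -26740471/7377282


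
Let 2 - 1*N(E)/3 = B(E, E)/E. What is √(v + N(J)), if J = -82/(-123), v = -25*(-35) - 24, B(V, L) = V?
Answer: √854 ≈ 29.223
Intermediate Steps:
v = 851 (v = 875 - 24 = 851)
J = ⅔ (J = -82*(-1/123) = ⅔ ≈ 0.66667)
N(E) = 3 (N(E) = 6 - 3*E/E = 6 - 3*1 = 6 - 3 = 3)
√(v + N(J)) = √(851 + 3) = √854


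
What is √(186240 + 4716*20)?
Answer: 4*√17535 ≈ 529.68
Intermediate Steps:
√(186240 + 4716*20) = √(186240 + 94320) = √280560 = 4*√17535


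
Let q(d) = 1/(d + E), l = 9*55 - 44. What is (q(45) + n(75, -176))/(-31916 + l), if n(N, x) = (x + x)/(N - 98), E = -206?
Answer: -2463/5065865 ≈ -0.00048620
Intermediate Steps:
n(N, x) = 2*x/(-98 + N) (n(N, x) = (2*x)/(-98 + N) = 2*x/(-98 + N))
l = 451 (l = 495 - 44 = 451)
q(d) = 1/(-206 + d) (q(d) = 1/(d - 206) = 1/(-206 + d))
(q(45) + n(75, -176))/(-31916 + l) = (1/(-206 + 45) + 2*(-176)/(-98 + 75))/(-31916 + 451) = (1/(-161) + 2*(-176)/(-23))/(-31465) = (-1/161 + 2*(-176)*(-1/23))*(-1/31465) = (-1/161 + 352/23)*(-1/31465) = (2463/161)*(-1/31465) = -2463/5065865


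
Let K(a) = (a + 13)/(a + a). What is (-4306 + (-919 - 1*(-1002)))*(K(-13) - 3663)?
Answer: 15468849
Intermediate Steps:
K(a) = (13 + a)/(2*a) (K(a) = (13 + a)/((2*a)) = (13 + a)*(1/(2*a)) = (13 + a)/(2*a))
(-4306 + (-919 - 1*(-1002)))*(K(-13) - 3663) = (-4306 + (-919 - 1*(-1002)))*((1/2)*(13 - 13)/(-13) - 3663) = (-4306 + (-919 + 1002))*((1/2)*(-1/13)*0 - 3663) = (-4306 + 83)*(0 - 3663) = -4223*(-3663) = 15468849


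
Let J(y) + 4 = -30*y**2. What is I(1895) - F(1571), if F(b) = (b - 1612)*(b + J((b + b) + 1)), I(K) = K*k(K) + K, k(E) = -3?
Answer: -12150431813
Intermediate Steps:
I(K) = -2*K (I(K) = K*(-3) + K = -3*K + K = -2*K)
J(y) = -4 - 30*y**2
F(b) = (-1612 + b)*(-4 + b - 30*(1 + 2*b)**2) (F(b) = (b - 1612)*(b + (-4 - 30*((b + b) + 1)**2)) = (-1612 + b)*(b + (-4 - 30*(2*b + 1)**2)) = (-1612 + b)*(b + (-4 - 30*(1 + 2*b)**2)) = (-1612 + b)*(-4 + b - 30*(1 + 2*b)**2))
I(1895) - F(1571) = -2*1895 - (54808 - 120*1571**3 + 191794*1571 + 193321*1571**2) = -3790 - (54808 - 120*3877292411 + 301308374 + 193321*2468041) = -3790 - (54808 - 465275089320 + 301308374 + 477124154161) = -3790 - 1*12150428023 = -3790 - 12150428023 = -12150431813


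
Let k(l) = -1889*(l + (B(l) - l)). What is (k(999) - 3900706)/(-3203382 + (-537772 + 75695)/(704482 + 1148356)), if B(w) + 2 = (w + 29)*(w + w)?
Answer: 7196046932694672/5935348360193 ≈ 1212.4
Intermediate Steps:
B(w) = -2 + 2*w*(29 + w) (B(w) = -2 + (w + 29)*(w + w) = -2 + (29 + w)*(2*w) = -2 + 2*w*(29 + w))
k(l) = 3778 - 109562*l - 3778*l² (k(l) = -1889*(l + ((-2 + 2*l² + 58*l) - l)) = -1889*(l + (-2 + 2*l² + 57*l)) = -1889*(-2 + 2*l² + 58*l) = 3778 - 109562*l - 3778*l²)
(k(999) - 3900706)/(-3203382 + (-537772 + 75695)/(704482 + 1148356)) = ((3778 - 109562*999 - 3778*999²) - 3900706)/(-3203382 + (-537772 + 75695)/(704482 + 1148356)) = ((3778 - 109452438 - 3778*998001) - 3900706)/(-3203382 - 462077/1852838) = ((3778 - 109452438 - 3770447778) - 3900706)/(-3203382 - 462077*1/1852838) = (-3879896438 - 3900706)/(-3203382 - 462077/1852838) = -3883797144/(-5935348360193/1852838) = -3883797144*(-1852838/5935348360193) = 7196046932694672/5935348360193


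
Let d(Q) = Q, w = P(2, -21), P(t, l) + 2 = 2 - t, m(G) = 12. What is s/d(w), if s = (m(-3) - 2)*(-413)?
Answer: 2065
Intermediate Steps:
P(t, l) = -t (P(t, l) = -2 + (2 - t) = -t)
w = -2 (w = -1*2 = -2)
s = -4130 (s = (12 - 2)*(-413) = 10*(-413) = -4130)
s/d(w) = -4130/(-2) = -4130*(-1/2) = 2065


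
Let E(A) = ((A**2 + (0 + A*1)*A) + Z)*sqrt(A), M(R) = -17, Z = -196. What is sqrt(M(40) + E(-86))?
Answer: sqrt(-17 + 14596*I*sqrt(86)) ≈ 260.14 + 260.17*I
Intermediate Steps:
E(A) = sqrt(A)*(-196 + 2*A**2) (E(A) = ((A**2 + (0 + A*1)*A) - 196)*sqrt(A) = ((A**2 + (0 + A)*A) - 196)*sqrt(A) = ((A**2 + A*A) - 196)*sqrt(A) = ((A**2 + A**2) - 196)*sqrt(A) = (2*A**2 - 196)*sqrt(A) = (-196 + 2*A**2)*sqrt(A) = sqrt(A)*(-196 + 2*A**2))
sqrt(M(40) + E(-86)) = sqrt(-17 + 2*sqrt(-86)*(-98 + (-86)**2)) = sqrt(-17 + 2*(I*sqrt(86))*(-98 + 7396)) = sqrt(-17 + 2*(I*sqrt(86))*7298) = sqrt(-17 + 14596*I*sqrt(86))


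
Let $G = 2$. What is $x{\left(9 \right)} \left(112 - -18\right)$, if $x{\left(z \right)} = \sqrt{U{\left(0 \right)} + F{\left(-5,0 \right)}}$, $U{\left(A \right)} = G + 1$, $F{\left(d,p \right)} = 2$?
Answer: $130 \sqrt{5} \approx 290.69$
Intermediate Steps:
$U{\left(A \right)} = 3$ ($U{\left(A \right)} = 2 + 1 = 3$)
$x{\left(z \right)} = \sqrt{5}$ ($x{\left(z \right)} = \sqrt{3 + 2} = \sqrt{5}$)
$x{\left(9 \right)} \left(112 - -18\right) = \sqrt{5} \left(112 - -18\right) = \sqrt{5} \left(112 + 18\right) = \sqrt{5} \cdot 130 = 130 \sqrt{5}$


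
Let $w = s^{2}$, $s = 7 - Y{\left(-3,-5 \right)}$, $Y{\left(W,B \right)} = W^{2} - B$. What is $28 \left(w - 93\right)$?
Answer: $-1232$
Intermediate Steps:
$s = -7$ ($s = 7 - \left(\left(-3\right)^{2} - -5\right) = 7 - \left(9 + 5\right) = 7 - 14 = -7$)
$w = 49$ ($w = \left(-7\right)^{2} = 49$)
$28 \left(w - 93\right) = 28 \left(49 - 93\right) = 28 \left(-44\right) = -1232$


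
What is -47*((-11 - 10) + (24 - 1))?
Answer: -94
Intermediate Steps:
-47*((-11 - 10) + (24 - 1)) = -47*(-21 + 23) = -47*2 = -94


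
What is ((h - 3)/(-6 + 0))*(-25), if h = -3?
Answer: -25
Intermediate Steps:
((h - 3)/(-6 + 0))*(-25) = ((-3 - 3)/(-6 + 0))*(-25) = -6/(-6)*(-25) = -6*(-1/6)*(-25) = 1*(-25) = -25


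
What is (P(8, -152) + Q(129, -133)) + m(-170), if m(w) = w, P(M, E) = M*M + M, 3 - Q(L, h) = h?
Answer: 38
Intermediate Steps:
Q(L, h) = 3 - h
P(M, E) = M + M² (P(M, E) = M² + M = M + M²)
(P(8, -152) + Q(129, -133)) + m(-170) = (8*(1 + 8) + (3 - 1*(-133))) - 170 = (8*9 + (3 + 133)) - 170 = (72 + 136) - 170 = 208 - 170 = 38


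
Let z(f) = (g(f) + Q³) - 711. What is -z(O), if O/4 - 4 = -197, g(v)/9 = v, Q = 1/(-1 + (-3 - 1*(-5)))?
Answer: 7658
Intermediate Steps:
Q = 1 (Q = 1/(-1 + (-3 + 5)) = 1/(-1 + 2) = 1/1 = 1)
g(v) = 9*v
O = -772 (O = 16 + 4*(-197) = 16 - 788 = -772)
z(f) = -710 + 9*f (z(f) = (9*f + 1³) - 711 = (9*f + 1) - 711 = (1 + 9*f) - 711 = -710 + 9*f)
-z(O) = -(-710 + 9*(-772)) = -(-710 - 6948) = -1*(-7658) = 7658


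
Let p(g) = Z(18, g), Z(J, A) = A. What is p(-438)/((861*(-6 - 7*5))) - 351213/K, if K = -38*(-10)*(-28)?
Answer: 590610973/17885840 ≈ 33.021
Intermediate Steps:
K = -10640 (K = 380*(-28) = -10640)
p(g) = g
p(-438)/((861*(-6 - 7*5))) - 351213/K = -438*1/(861*(-6 - 7*5)) - 351213/(-10640) = -438*1/(861*(-6 - 35)) - 351213*(-1/10640) = -438/(861*(-41)) + 351213/10640 = -438/(-35301) + 351213/10640 = -438*(-1/35301) + 351213/10640 = 146/11767 + 351213/10640 = 590610973/17885840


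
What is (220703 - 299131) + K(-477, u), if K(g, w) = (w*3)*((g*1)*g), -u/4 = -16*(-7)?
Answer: -305877404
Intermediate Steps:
u = -448 (u = -(-64)*(-7) = -4*112 = -448)
K(g, w) = 3*w*g**2 (K(g, w) = (3*w)*(g*g) = (3*w)*g**2 = 3*w*g**2)
(220703 - 299131) + K(-477, u) = (220703 - 299131) + 3*(-448)*(-477)**2 = -78428 + 3*(-448)*227529 = -78428 - 305798976 = -305877404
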